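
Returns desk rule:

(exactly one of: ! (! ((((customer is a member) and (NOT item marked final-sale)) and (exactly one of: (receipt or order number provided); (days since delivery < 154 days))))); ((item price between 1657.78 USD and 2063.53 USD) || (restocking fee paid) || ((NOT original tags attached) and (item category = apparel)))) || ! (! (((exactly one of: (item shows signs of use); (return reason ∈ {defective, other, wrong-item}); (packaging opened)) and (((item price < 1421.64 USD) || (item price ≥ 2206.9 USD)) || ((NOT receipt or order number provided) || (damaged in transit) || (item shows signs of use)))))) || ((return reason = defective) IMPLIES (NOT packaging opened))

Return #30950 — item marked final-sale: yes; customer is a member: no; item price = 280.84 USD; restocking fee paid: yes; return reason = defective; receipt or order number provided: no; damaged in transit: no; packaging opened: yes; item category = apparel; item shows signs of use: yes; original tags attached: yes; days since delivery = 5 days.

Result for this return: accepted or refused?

Accepted

Atomic conditions:
  customer is a member: no → false
  NOT item marked final-sale: yes → false
  receipt or order number provided: no → false
  days since delivery < 154 days: 5 < 154 is true
  item price between 1657.78 USD and 2063.53 USD: 280.84 in [1657.78, 2063.53] is false
  restocking fee paid: yes → true
  NOT original tags attached: yes → false
  item category = apparel: apparel == apparel is true
  item shows signs of use: yes → true
  return reason ∈ {defective, other, wrong-item}: defective is in the set → true
  packaging opened: yes → true
  item price < 1421.64 USD: 280.84 < 1421.64 is true
  item price ≥ 2206.9 USD: 280.84 ≥ 2206.9 is false
  NOT receipt or order number provided: no → true
  damaged in transit: no → false
  return reason = defective: defective == defective is true
  NOT packaging opened: yes → false
Combine:
[1.1.1.1.1] false AND false = false
[1.1.1.1.2] exactly-one(false, true) = true
[1.1.1.1] false AND true = false
[1.1.1] NOT false = true
[1.1] NOT true = false
[1.2.3] false AND true = false
[1.2] false OR true OR false = true
[1] exactly-one(false, true) = true
[2.1.1.1] exactly-one(true, true, true) = false
[2.1.1.2.1] true OR false = true
[2.1.1.2.2] true OR false OR true = true
[2.1.1.2] true OR true = true
[2.1.1] false AND true = false
[2.1] NOT false = true
[2] NOT true = false
[3] true → false = false
[root] true OR false OR false = true
Overall: true → accepted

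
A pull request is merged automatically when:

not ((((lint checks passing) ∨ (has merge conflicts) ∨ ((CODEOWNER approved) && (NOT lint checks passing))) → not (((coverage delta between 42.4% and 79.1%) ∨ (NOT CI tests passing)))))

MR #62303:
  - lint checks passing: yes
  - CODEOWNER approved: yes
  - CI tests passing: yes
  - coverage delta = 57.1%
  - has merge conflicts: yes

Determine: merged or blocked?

Merged

Atomic conditions:
  lint checks passing: yes → true
  has merge conflicts: yes → true
  CODEOWNER approved: yes → true
  NOT lint checks passing: yes → false
  coverage delta between 42.4% and 79.1%: 57.1 in [42.4, 79.1] is true
  NOT CI tests passing: yes → false
Combine:
[1.1.3] true AND false = false
[1.1] true OR true OR false = true
[1.2.1] true OR false = true
[1.2] NOT true = false
[1] true → false = false
[root] NOT false = true
Overall: true → merged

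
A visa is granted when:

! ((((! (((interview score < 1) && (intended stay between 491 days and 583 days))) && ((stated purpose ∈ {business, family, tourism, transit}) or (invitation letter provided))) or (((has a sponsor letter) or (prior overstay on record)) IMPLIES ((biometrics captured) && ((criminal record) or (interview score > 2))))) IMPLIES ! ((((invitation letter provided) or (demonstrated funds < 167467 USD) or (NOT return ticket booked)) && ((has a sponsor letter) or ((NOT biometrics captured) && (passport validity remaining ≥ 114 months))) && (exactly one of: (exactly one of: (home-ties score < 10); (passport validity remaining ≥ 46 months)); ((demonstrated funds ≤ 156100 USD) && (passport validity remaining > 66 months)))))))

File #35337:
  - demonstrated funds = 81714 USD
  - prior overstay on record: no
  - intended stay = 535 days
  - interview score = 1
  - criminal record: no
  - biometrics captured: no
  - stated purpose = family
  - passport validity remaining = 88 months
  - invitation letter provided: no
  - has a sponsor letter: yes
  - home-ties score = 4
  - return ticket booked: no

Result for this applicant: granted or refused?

Atomic conditions:
  interview score < 1: 1 < 1 is false
  intended stay between 491 days and 583 days: 535 in [491, 583] is true
  stated purpose ∈ {business, family, tourism, transit}: family is in the set → true
  invitation letter provided: no → false
  has a sponsor letter: yes → true
  prior overstay on record: no → false
  biometrics captured: no → false
  criminal record: no → false
  interview score > 2: 1 > 2 is false
  demonstrated funds < 167467 USD: 81714 < 167467 is true
  NOT return ticket booked: no → true
  NOT biometrics captured: no → true
  passport validity remaining ≥ 114 months: 88 ≥ 114 is false
  home-ties score < 10: 4 < 10 is true
  passport validity remaining ≥ 46 months: 88 ≥ 46 is true
  demonstrated funds ≤ 156100 USD: 81714 ≤ 156100 is true
  passport validity remaining > 66 months: 88 > 66 is true
Combine:
[1.1.1.1.1] false AND true = false
[1.1.1.1] NOT false = true
[1.1.1.2] true OR false = true
[1.1.1] true AND true = true
[1.1.2.1] true OR false = true
[1.1.2.2.2] false OR false = false
[1.1.2.2] false AND false = false
[1.1.2] true → false = false
[1.1] true OR false = true
[1.2.1.1] false OR true OR true = true
[1.2.1.2.2] true AND false = false
[1.2.1.2] true OR false = true
[1.2.1.3.1] exactly-one(true, true) = false
[1.2.1.3.2] true AND true = true
[1.2.1.3] exactly-one(false, true) = true
[1.2.1] true AND true AND true = true
[1.2] NOT true = false
[1] true → false = false
[root] NOT false = true
Overall: true → granted

Granted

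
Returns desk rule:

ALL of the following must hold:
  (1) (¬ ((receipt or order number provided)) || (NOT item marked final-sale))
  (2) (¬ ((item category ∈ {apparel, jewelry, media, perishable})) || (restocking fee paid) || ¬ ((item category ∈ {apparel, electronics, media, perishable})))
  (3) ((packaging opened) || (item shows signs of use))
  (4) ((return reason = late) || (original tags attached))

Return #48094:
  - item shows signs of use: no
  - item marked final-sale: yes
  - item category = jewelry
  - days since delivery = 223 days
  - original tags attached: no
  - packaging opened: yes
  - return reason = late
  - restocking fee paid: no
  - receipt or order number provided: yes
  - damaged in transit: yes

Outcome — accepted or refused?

Atomic conditions:
  receipt or order number provided: yes → true
  NOT item marked final-sale: yes → false
  item category ∈ {apparel, jewelry, media, perishable}: jewelry is in the set → true
  restocking fee paid: no → false
  item category ∈ {apparel, electronics, media, perishable}: jewelry is not in the set → false
  packaging opened: yes → true
  item shows signs of use: no → false
  return reason = late: late == late is true
  original tags attached: no → false
Combine:
[1.1] NOT true = false
[1] false OR false = false
[2.1] NOT true = false
[2.3] NOT false = true
[2] false OR false OR true = true
[3] true OR false = true
[4] true OR false = true
[root] false AND true AND true AND true = false
Overall: false → refused

Refused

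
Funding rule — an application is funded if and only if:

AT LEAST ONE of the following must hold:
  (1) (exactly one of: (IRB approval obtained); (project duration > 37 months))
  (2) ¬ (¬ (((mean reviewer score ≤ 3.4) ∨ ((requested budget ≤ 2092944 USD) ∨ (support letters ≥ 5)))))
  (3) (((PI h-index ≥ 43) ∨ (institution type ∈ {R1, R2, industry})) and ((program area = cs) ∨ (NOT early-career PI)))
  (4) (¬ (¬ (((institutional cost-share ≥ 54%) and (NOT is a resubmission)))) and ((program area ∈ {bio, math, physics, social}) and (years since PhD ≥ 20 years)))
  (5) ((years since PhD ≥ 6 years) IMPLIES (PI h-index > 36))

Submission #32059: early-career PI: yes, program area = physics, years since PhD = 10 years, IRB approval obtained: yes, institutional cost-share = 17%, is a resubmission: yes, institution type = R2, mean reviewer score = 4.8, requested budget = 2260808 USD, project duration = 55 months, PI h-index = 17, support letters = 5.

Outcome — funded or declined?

Atomic conditions:
  IRB approval obtained: yes → true
  project duration > 37 months: 55 > 37 is true
  mean reviewer score ≤ 3.4: 4.8 ≤ 3.4 is false
  requested budget ≤ 2092944 USD: 2260808 ≤ 2092944 is false
  support letters ≥ 5: 5 ≥ 5 is true
  PI h-index ≥ 43: 17 ≥ 43 is false
  institution type ∈ {R1, R2, industry}: R2 is in the set → true
  program area = cs: physics == cs is false
  NOT early-career PI: yes → false
  institutional cost-share ≥ 54%: 17 ≥ 54 is false
  NOT is a resubmission: yes → false
  program area ∈ {bio, math, physics, social}: physics is in the set → true
  years since PhD ≥ 20 years: 10 ≥ 20 is false
  years since PhD ≥ 6 years: 10 ≥ 6 is true
  PI h-index > 36: 17 > 36 is false
Combine:
[1] exactly-one(true, true) = false
[2.1.1.2] false OR true = true
[2.1.1] false OR true = true
[2.1] NOT true = false
[2] NOT false = true
[3.1] false OR true = true
[3.2] false OR false = false
[3] true AND false = false
[4.1.1.1] false AND false = false
[4.1.1] NOT false = true
[4.1] NOT true = false
[4.2] true AND false = false
[4] false AND false = false
[5] true → false = false
[root] false OR true OR false OR false OR false = true
Overall: true → funded

Funded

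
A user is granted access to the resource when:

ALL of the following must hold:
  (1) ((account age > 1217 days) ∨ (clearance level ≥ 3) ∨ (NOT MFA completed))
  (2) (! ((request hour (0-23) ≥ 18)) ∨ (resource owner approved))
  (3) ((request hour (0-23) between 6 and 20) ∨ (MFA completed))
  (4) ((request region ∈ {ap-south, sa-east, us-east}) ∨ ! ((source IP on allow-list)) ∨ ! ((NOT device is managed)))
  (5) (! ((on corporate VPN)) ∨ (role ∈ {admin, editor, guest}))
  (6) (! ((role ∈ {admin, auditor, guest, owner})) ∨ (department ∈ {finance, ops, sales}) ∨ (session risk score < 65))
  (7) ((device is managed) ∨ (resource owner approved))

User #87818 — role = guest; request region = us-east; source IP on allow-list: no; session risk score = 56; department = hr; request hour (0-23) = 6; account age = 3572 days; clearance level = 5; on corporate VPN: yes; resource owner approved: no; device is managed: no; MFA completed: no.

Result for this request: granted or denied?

Atomic conditions:
  account age > 1217 days: 3572 > 1217 is true
  clearance level ≥ 3: 5 ≥ 3 is true
  NOT MFA completed: no → true
  request hour (0-23) ≥ 18: 6 ≥ 18 is false
  resource owner approved: no → false
  request hour (0-23) between 6 and 20: 6 in [6, 20] is true
  MFA completed: no → false
  request region ∈ {ap-south, sa-east, us-east}: us-east is in the set → true
  source IP on allow-list: no → false
  NOT device is managed: no → true
  on corporate VPN: yes → true
  role ∈ {admin, editor, guest}: guest is in the set → true
  role ∈ {admin, auditor, guest, owner}: guest is in the set → true
  department ∈ {finance, ops, sales}: hr is not in the set → false
  session risk score < 65: 56 < 65 is true
  device is managed: no → false
Combine:
[1] true OR true OR true = true
[2.1] NOT false = true
[2] true OR false = true
[3] true OR false = true
[4.2] NOT false = true
[4.3] NOT true = false
[4] true OR true OR false = true
[5.1] NOT true = false
[5] false OR true = true
[6.1] NOT true = false
[6] false OR false OR true = true
[7] false OR false = false
[root] true AND true AND true AND true AND true AND true AND false = false
Overall: false → denied

Denied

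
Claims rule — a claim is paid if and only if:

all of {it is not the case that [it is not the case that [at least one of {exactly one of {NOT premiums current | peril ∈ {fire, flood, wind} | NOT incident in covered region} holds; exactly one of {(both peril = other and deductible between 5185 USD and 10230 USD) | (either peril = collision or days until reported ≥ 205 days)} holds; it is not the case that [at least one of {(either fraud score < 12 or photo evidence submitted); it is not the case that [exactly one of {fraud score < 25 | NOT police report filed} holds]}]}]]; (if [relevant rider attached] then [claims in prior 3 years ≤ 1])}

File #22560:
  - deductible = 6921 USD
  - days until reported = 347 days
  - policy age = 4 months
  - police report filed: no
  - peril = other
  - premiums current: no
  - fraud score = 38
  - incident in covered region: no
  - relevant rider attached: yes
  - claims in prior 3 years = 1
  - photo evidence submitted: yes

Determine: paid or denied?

Denied

Atomic conditions:
  NOT premiums current: no → true
  peril ∈ {fire, flood, wind}: other is not in the set → false
  NOT incident in covered region: no → true
  peril = other: other == other is true
  deductible between 5185 USD and 10230 USD: 6921 in [5185, 10230] is true
  peril = collision: other == collision is false
  days until reported ≥ 205 days: 347 ≥ 205 is true
  fraud score < 12: 38 < 12 is false
  photo evidence submitted: yes → true
  fraud score < 25: 38 < 25 is false
  NOT police report filed: no → true
  relevant rider attached: yes → true
  claims in prior 3 years ≤ 1: 1 ≤ 1 is true
Combine:
[1.1.1.1] exactly-one(true, false, true) = false
[1.1.1.2.1] true AND true = true
[1.1.1.2.2] false OR true = true
[1.1.1.2] exactly-one(true, true) = false
[1.1.1.3.1.1] false OR true = true
[1.1.1.3.1.2.1] exactly-one(false, true) = true
[1.1.1.3.1.2] NOT true = false
[1.1.1.3.1] true OR false = true
[1.1.1.3] NOT true = false
[1.1.1] false OR false OR false = false
[1.1] NOT false = true
[1] NOT true = false
[2] true → true = true
[root] false AND true = false
Overall: false → denied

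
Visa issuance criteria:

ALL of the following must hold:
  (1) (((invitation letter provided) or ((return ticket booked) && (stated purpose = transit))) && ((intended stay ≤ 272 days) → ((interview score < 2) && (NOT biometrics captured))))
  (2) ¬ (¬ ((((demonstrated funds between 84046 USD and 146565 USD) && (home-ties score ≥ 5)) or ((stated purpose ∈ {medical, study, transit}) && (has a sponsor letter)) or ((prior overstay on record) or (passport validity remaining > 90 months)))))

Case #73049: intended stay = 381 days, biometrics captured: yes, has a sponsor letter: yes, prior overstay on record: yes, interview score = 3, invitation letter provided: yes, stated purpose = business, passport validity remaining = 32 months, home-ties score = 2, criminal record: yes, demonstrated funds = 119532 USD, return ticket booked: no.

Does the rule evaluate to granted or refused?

Granted

Atomic conditions:
  invitation letter provided: yes → true
  return ticket booked: no → false
  stated purpose = transit: business == transit is false
  intended stay ≤ 272 days: 381 ≤ 272 is false
  interview score < 2: 3 < 2 is false
  NOT biometrics captured: yes → false
  demonstrated funds between 84046 USD and 146565 USD: 119532 in [84046, 146565] is true
  home-ties score ≥ 5: 2 ≥ 5 is false
  stated purpose ∈ {medical, study, transit}: business is not in the set → false
  has a sponsor letter: yes → true
  prior overstay on record: yes → true
  passport validity remaining > 90 months: 32 > 90 is false
Combine:
[1.1.2] false AND false = false
[1.1] true OR false = true
[1.2.2] false AND false = false
[1.2] false → false (antecedent false ⇒ implication holds) = true
[1] true AND true = true
[2.1.1.1] true AND false = false
[2.1.1.2] false AND true = false
[2.1.1.3] true OR false = true
[2.1.1] false OR false OR true = true
[2.1] NOT true = false
[2] NOT false = true
[root] true AND true = true
Overall: true → granted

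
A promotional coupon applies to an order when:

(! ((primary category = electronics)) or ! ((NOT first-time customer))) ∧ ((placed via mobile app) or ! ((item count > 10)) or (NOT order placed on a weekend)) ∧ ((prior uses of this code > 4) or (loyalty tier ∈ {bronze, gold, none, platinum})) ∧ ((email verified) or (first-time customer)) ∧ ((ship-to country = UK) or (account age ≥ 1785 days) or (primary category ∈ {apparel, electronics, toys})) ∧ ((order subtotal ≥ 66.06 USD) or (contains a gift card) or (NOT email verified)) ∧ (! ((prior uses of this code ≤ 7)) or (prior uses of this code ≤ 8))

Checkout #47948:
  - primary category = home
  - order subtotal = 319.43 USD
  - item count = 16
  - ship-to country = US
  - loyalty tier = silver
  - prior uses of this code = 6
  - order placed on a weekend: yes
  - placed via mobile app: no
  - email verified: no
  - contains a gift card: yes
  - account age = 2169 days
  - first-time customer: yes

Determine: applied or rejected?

Rejected

Atomic conditions:
  primary category = electronics: home == electronics is false
  NOT first-time customer: yes → false
  placed via mobile app: no → false
  item count > 10: 16 > 10 is true
  NOT order placed on a weekend: yes → false
  prior uses of this code > 4: 6 > 4 is true
  loyalty tier ∈ {bronze, gold, none, platinum}: silver is not in the set → false
  email verified: no → false
  first-time customer: yes → true
  ship-to country = UK: US == UK is false
  account age ≥ 1785 days: 2169 ≥ 1785 is true
  primary category ∈ {apparel, electronics, toys}: home is not in the set → false
  order subtotal ≥ 66.06 USD: 319.43 ≥ 66.06 is true
  contains a gift card: yes → true
  NOT email verified: no → true
  prior uses of this code ≤ 7: 6 ≤ 7 is true
  prior uses of this code ≤ 8: 6 ≤ 8 is true
Combine:
[1.1] NOT false = true
[1.2] NOT false = true
[1] true OR true = true
[2.2] NOT true = false
[2] false OR false OR false = false
[3] true OR false = true
[4] false OR true = true
[5] false OR true OR false = true
[6] true OR true OR true = true
[7.1] NOT true = false
[7] false OR true = true
[root] true AND false AND true AND true AND true AND true AND true = false
Overall: false → rejected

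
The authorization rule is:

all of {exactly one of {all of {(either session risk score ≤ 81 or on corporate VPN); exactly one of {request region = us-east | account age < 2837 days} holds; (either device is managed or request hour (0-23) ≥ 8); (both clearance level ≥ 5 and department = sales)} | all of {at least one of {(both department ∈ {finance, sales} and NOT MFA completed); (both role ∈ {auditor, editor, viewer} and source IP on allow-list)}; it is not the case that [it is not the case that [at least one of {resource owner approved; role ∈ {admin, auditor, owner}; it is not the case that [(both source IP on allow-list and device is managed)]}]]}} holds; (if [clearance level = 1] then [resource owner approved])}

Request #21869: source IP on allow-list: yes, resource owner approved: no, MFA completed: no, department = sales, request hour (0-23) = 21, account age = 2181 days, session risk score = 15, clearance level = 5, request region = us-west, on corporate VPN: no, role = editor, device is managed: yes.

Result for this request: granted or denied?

Atomic conditions:
  session risk score ≤ 81: 15 ≤ 81 is true
  on corporate VPN: no → false
  request region = us-east: us-west == us-east is false
  account age < 2837 days: 2181 < 2837 is true
  device is managed: yes → true
  request hour (0-23) ≥ 8: 21 ≥ 8 is true
  clearance level ≥ 5: 5 ≥ 5 is true
  department = sales: sales == sales is true
  department ∈ {finance, sales}: sales is in the set → true
  NOT MFA completed: no → true
  role ∈ {auditor, editor, viewer}: editor is in the set → true
  source IP on allow-list: yes → true
  resource owner approved: no → false
  role ∈ {admin, auditor, owner}: editor is not in the set → false
  clearance level = 1: 5 == 1 is false
Combine:
[1.1.1] true OR false = true
[1.1.2] exactly-one(false, true) = true
[1.1.3] true OR true = true
[1.1.4] true AND true = true
[1.1] true AND true AND true AND true = true
[1.2.1.1] true AND true = true
[1.2.1.2] true AND true = true
[1.2.1] true OR true = true
[1.2.2.1.1.3.1] true AND true = true
[1.2.2.1.1.3] NOT true = false
[1.2.2.1.1] false OR false OR false = false
[1.2.2.1] NOT false = true
[1.2.2] NOT true = false
[1.2] true AND false = false
[1] exactly-one(true, false) = true
[2] false → false (antecedent false ⇒ implication holds) = true
[root] true AND true = true
Overall: true → granted

Granted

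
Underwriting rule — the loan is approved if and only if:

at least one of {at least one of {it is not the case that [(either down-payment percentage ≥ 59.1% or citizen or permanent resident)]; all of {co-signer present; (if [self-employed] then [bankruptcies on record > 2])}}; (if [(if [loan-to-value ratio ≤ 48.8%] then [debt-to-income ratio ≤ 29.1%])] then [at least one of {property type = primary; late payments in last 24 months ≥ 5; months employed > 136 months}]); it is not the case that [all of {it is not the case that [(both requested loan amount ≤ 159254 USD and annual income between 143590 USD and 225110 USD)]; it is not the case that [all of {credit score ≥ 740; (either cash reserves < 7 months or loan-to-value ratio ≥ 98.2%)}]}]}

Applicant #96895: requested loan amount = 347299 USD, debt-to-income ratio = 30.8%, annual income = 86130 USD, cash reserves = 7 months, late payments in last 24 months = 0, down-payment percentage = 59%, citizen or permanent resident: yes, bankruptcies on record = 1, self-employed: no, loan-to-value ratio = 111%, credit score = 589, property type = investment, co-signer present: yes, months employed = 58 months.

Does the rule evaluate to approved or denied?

Approved

Atomic conditions:
  down-payment percentage ≥ 59.1%: 59 ≥ 59.1 is false
  citizen or permanent resident: yes → true
  co-signer present: yes → true
  self-employed: no → false
  bankruptcies on record > 2: 1 > 2 is false
  loan-to-value ratio ≤ 48.8%: 111 ≤ 48.8 is false
  debt-to-income ratio ≤ 29.1%: 30.8 ≤ 29.1 is false
  property type = primary: investment == primary is false
  late payments in last 24 months ≥ 5: 0 ≥ 5 is false
  months employed > 136 months: 58 > 136 is false
  requested loan amount ≤ 159254 USD: 347299 ≤ 159254 is false
  annual income between 143590 USD and 225110 USD: 86130 in [143590, 225110] is false
  credit score ≥ 740: 589 ≥ 740 is false
  cash reserves < 7 months: 7 < 7 is false
  loan-to-value ratio ≥ 98.2%: 111 ≥ 98.2 is true
Combine:
[1.1.1] false OR true = true
[1.1] NOT true = false
[1.2.2] false → false (antecedent false ⇒ implication holds) = true
[1.2] true AND true = true
[1] false OR true = true
[2.1] false → false (antecedent false ⇒ implication holds) = true
[2.2] false OR false OR false = false
[2] true → false = false
[3.1.1.1] false AND false = false
[3.1.1] NOT false = true
[3.1.2.1.2] false OR true = true
[3.1.2.1] false AND true = false
[3.1.2] NOT false = true
[3.1] true AND true = true
[3] NOT true = false
[root] true OR false OR false = true
Overall: true → approved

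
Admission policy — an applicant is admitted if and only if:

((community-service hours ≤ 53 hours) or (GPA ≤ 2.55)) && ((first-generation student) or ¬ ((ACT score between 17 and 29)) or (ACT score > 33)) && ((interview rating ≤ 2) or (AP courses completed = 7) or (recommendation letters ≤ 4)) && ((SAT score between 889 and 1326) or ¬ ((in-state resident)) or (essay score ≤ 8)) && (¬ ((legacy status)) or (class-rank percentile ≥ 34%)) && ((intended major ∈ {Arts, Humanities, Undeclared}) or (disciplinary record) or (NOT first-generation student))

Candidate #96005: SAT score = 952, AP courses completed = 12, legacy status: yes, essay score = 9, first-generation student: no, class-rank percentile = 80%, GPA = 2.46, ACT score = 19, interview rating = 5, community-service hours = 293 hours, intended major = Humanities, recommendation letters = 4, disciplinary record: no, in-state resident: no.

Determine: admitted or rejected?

Atomic conditions:
  community-service hours ≤ 53 hours: 293 ≤ 53 is false
  GPA ≤ 2.55: 2.46 ≤ 2.55 is true
  first-generation student: no → false
  ACT score between 17 and 29: 19 in [17, 29] is true
  ACT score > 33: 19 > 33 is false
  interview rating ≤ 2: 5 ≤ 2 is false
  AP courses completed = 7: 12 == 7 is false
  recommendation letters ≤ 4: 4 ≤ 4 is true
  SAT score between 889 and 1326: 952 in [889, 1326] is true
  in-state resident: no → false
  essay score ≤ 8: 9 ≤ 8 is false
  legacy status: yes → true
  class-rank percentile ≥ 34%: 80 ≥ 34 is true
  intended major ∈ {Arts, Humanities, Undeclared}: Humanities is in the set → true
  disciplinary record: no → false
  NOT first-generation student: no → true
Combine:
[1] false OR true = true
[2.2] NOT true = false
[2] false OR false OR false = false
[3] false OR false OR true = true
[4.2] NOT false = true
[4] true OR true OR false = true
[5.1] NOT true = false
[5] false OR true = true
[6] true OR false OR true = true
[root] true AND false AND true AND true AND true AND true = false
Overall: false → rejected

Rejected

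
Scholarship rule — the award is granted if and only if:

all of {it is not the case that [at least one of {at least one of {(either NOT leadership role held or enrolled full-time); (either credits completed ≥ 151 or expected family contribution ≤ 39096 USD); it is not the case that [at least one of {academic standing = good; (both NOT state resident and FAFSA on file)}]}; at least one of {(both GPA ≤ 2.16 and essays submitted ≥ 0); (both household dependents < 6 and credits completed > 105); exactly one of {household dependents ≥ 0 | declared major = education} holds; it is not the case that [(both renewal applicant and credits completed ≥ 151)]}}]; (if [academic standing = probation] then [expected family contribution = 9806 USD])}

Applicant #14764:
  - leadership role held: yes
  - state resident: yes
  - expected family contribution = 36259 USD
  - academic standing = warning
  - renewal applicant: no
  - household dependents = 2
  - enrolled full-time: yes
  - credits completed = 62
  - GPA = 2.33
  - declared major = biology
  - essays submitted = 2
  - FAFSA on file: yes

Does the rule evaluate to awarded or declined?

Atomic conditions:
  NOT leadership role held: yes → false
  enrolled full-time: yes → true
  credits completed ≥ 151: 62 ≥ 151 is false
  expected family contribution ≤ 39096 USD: 36259 ≤ 39096 is true
  academic standing = good: warning == good is false
  NOT state resident: yes → false
  FAFSA on file: yes → true
  GPA ≤ 2.16: 2.33 ≤ 2.16 is false
  essays submitted ≥ 0: 2 ≥ 0 is true
  household dependents < 6: 2 < 6 is true
  credits completed > 105: 62 > 105 is false
  household dependents ≥ 0: 2 ≥ 0 is true
  declared major = education: biology == education is false
  renewal applicant: no → false
  academic standing = probation: warning == probation is false
  expected family contribution = 9806 USD: 36259 == 9806 is false
Combine:
[1.1.1.1] false OR true = true
[1.1.1.2] false OR true = true
[1.1.1.3.1.2] false AND true = false
[1.1.1.3.1] false OR false = false
[1.1.1.3] NOT false = true
[1.1.1] true OR true OR true = true
[1.1.2.1] false AND true = false
[1.1.2.2] true AND false = false
[1.1.2.3] exactly-one(true, false) = true
[1.1.2.4.1] false AND false = false
[1.1.2.4] NOT false = true
[1.1.2] false OR false OR true OR true = true
[1.1] true OR true = true
[1] NOT true = false
[2] false → false (antecedent false ⇒ implication holds) = true
[root] false AND true = false
Overall: false → declined

Declined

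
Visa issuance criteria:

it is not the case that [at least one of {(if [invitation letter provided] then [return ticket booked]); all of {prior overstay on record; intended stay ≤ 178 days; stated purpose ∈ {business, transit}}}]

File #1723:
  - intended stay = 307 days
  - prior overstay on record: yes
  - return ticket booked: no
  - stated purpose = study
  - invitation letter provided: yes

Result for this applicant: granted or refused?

Granted

Atomic conditions:
  invitation letter provided: yes → true
  return ticket booked: no → false
  prior overstay on record: yes → true
  intended stay ≤ 178 days: 307 ≤ 178 is false
  stated purpose ∈ {business, transit}: study is not in the set → false
Combine:
[1.1] true → false = false
[1.2] true AND false AND false = false
[1] false OR false = false
[root] NOT false = true
Overall: true → granted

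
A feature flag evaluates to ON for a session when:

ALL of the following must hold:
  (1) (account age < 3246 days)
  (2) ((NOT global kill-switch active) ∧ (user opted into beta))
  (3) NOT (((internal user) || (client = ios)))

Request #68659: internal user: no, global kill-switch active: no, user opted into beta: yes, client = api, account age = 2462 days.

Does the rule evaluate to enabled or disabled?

Enabled

Atomic conditions:
  account age < 3246 days: 2462 < 3246 is true
  NOT global kill-switch active: no → true
  user opted into beta: yes → true
  internal user: no → false
  client = ios: api == ios is false
Combine:
[2] true AND true = true
[3.1] false OR false = false
[3] NOT false = true
[root] true AND true AND true = true
Overall: true → enabled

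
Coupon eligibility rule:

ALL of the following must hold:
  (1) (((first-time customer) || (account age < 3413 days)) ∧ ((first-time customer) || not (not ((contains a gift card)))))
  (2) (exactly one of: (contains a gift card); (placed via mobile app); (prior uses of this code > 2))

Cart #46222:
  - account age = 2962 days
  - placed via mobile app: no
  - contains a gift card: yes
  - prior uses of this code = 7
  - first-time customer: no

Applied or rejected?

Atomic conditions:
  first-time customer: no → false
  account age < 3413 days: 2962 < 3413 is true
  contains a gift card: yes → true
  placed via mobile app: no → false
  prior uses of this code > 2: 7 > 2 is true
Combine:
[1.1] false OR true = true
[1.2.2.1] NOT true = false
[1.2.2] NOT false = true
[1.2] false OR true = true
[1] true AND true = true
[2] exactly-one(true, false, true) = false
[root] true AND false = false
Overall: false → rejected

Rejected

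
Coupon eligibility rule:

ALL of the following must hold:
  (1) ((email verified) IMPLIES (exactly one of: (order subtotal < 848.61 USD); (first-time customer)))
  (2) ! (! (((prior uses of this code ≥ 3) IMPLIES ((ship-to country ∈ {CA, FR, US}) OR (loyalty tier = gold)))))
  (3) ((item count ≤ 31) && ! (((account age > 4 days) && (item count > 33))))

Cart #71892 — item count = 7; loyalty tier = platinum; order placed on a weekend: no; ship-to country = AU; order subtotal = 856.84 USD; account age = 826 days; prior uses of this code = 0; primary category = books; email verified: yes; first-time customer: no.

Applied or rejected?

Atomic conditions:
  email verified: yes → true
  order subtotal < 848.61 USD: 856.84 < 848.61 is false
  first-time customer: no → false
  prior uses of this code ≥ 3: 0 ≥ 3 is false
  ship-to country ∈ {CA, FR, US}: AU is not in the set → false
  loyalty tier = gold: platinum == gold is false
  item count ≤ 31: 7 ≤ 31 is true
  account age > 4 days: 826 > 4 is true
  item count > 33: 7 > 33 is false
Combine:
[1.2] exactly-one(false, false) = false
[1] true → false = false
[2.1.1.2] false OR false = false
[2.1.1] false → false (antecedent false ⇒ implication holds) = true
[2.1] NOT true = false
[2] NOT false = true
[3.2.1] true AND false = false
[3.2] NOT false = true
[3] true AND true = true
[root] false AND true AND true = false
Overall: false → rejected

Rejected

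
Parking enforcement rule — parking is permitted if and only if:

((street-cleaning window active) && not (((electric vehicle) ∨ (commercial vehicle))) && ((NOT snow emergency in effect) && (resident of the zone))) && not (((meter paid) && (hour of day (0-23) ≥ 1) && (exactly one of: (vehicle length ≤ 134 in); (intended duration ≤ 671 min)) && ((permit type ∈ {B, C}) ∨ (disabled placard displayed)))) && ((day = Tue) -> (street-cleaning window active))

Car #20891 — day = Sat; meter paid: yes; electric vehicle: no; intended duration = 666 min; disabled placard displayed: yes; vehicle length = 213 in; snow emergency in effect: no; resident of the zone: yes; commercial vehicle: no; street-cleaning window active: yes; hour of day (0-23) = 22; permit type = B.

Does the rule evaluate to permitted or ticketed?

Ticketed

Atomic conditions:
  street-cleaning window active: yes → true
  electric vehicle: no → false
  commercial vehicle: no → false
  NOT snow emergency in effect: no → true
  resident of the zone: yes → true
  meter paid: yes → true
  hour of day (0-23) ≥ 1: 22 ≥ 1 is true
  vehicle length ≤ 134 in: 213 ≤ 134 is false
  intended duration ≤ 671 min: 666 ≤ 671 is true
  permit type ∈ {B, C}: B is in the set → true
  disabled placard displayed: yes → true
  day = Tue: Sat == Tue is false
Combine:
[1.2.1] false OR false = false
[1.2] NOT false = true
[1.3] true AND true = true
[1] true AND true AND true = true
[2.1.3] exactly-one(false, true) = true
[2.1.4] true OR true = true
[2.1] true AND true AND true AND true = true
[2] NOT true = false
[3] false → true (antecedent false ⇒ implication holds) = true
[root] true AND false AND true = false
Overall: false → ticketed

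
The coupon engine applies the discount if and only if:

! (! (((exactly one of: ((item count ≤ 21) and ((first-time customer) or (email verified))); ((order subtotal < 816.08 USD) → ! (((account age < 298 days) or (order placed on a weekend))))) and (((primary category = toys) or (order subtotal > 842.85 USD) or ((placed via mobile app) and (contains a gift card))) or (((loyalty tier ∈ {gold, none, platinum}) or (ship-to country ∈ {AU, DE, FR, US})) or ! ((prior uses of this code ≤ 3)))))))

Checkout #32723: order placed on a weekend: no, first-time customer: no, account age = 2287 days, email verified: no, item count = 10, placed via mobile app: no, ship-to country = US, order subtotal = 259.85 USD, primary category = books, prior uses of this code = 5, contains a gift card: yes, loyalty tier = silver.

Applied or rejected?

Atomic conditions:
  item count ≤ 21: 10 ≤ 21 is true
  first-time customer: no → false
  email verified: no → false
  order subtotal < 816.08 USD: 259.85 < 816.08 is true
  account age < 298 days: 2287 < 298 is false
  order placed on a weekend: no → false
  primary category = toys: books == toys is false
  order subtotal > 842.85 USD: 259.85 > 842.85 is false
  placed via mobile app: no → false
  contains a gift card: yes → true
  loyalty tier ∈ {gold, none, platinum}: silver is not in the set → false
  ship-to country ∈ {AU, DE, FR, US}: US is in the set → true
  prior uses of this code ≤ 3: 5 ≤ 3 is false
Combine:
[1.1.1.1.2] false OR false = false
[1.1.1.1] true AND false = false
[1.1.1.2.2.1] false OR false = false
[1.1.1.2.2] NOT false = true
[1.1.1.2] true → true = true
[1.1.1] exactly-one(false, true) = true
[1.1.2.1.3] false AND true = false
[1.1.2.1] false OR false OR false = false
[1.1.2.2.1] false OR true = true
[1.1.2.2.2] NOT false = true
[1.1.2.2] true OR true = true
[1.1.2] false OR true = true
[1.1] true AND true = true
[1] NOT true = false
[root] NOT false = true
Overall: true → applied

Applied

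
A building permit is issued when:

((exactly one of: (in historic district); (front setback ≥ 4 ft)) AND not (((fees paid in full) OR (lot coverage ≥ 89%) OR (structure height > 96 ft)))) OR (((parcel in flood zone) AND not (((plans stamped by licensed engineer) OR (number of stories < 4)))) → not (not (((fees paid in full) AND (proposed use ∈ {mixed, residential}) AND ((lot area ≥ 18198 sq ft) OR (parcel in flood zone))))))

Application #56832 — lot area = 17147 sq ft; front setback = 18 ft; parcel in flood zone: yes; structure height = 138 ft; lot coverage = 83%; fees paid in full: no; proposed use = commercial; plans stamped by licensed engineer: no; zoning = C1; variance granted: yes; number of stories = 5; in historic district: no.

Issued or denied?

Denied

Atomic conditions:
  in historic district: no → false
  front setback ≥ 4 ft: 18 ≥ 4 is true
  fees paid in full: no → false
  lot coverage ≥ 89%: 83 ≥ 89 is false
  structure height > 96 ft: 138 > 96 is true
  parcel in flood zone: yes → true
  plans stamped by licensed engineer: no → false
  number of stories < 4: 5 < 4 is false
  proposed use ∈ {mixed, residential}: commercial is not in the set → false
  lot area ≥ 18198 sq ft: 17147 ≥ 18198 is false
Combine:
[1.1] exactly-one(false, true) = true
[1.2.1] false OR false OR true = true
[1.2] NOT true = false
[1] true AND false = false
[2.1.2.1] false OR false = false
[2.1.2] NOT false = true
[2.1] true AND true = true
[2.2.1.1.3] false OR true = true
[2.2.1.1] false AND false AND true = false
[2.2.1] NOT false = true
[2.2] NOT true = false
[2] true → false = false
[root] false OR false = false
Overall: false → denied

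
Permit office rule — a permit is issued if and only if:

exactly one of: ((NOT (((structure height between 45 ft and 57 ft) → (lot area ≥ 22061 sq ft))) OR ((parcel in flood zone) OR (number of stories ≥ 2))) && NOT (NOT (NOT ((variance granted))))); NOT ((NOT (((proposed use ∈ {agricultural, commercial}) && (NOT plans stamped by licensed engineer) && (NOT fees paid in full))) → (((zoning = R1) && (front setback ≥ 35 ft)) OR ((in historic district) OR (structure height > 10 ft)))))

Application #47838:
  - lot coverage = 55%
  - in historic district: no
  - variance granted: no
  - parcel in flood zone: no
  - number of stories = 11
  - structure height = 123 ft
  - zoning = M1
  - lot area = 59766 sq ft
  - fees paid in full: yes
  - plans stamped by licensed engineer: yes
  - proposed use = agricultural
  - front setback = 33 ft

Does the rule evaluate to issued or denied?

Issued

Atomic conditions:
  structure height between 45 ft and 57 ft: 123 in [45, 57] is false
  lot area ≥ 22061 sq ft: 59766 ≥ 22061 is true
  parcel in flood zone: no → false
  number of stories ≥ 2: 11 ≥ 2 is true
  variance granted: no → false
  proposed use ∈ {agricultural, commercial}: agricultural is in the set → true
  NOT plans stamped by licensed engineer: yes → false
  NOT fees paid in full: yes → false
  zoning = R1: M1 == R1 is false
  front setback ≥ 35 ft: 33 ≥ 35 is false
  in historic district: no → false
  structure height > 10 ft: 123 > 10 is true
Combine:
[1.1.1.1] false → true (antecedent false ⇒ implication holds) = true
[1.1.1] NOT true = false
[1.1.2] false OR true = true
[1.1] false OR true = true
[1.2.1.1] NOT false = true
[1.2.1] NOT true = false
[1.2] NOT false = true
[1] true AND true = true
[2.1.1.1] true AND false AND false = false
[2.1.1] NOT false = true
[2.1.2.1] false AND false = false
[2.1.2.2] false OR true = true
[2.1.2] false OR true = true
[2.1] true → true = true
[2] NOT true = false
[root] exactly-one(true, false) = true
Overall: true → issued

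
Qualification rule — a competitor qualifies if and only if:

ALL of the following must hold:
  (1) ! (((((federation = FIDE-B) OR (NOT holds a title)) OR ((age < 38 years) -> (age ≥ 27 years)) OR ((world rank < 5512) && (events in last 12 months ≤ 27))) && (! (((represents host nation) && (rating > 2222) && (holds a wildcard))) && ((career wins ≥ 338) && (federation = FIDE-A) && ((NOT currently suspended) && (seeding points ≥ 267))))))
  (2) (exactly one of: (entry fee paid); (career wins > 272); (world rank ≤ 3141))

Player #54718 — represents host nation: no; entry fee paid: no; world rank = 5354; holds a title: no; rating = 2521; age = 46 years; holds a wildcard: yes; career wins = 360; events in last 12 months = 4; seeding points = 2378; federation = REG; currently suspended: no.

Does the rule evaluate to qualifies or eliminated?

Qualifies

Atomic conditions:
  federation = FIDE-B: REG == FIDE-B is false
  NOT holds a title: no → true
  age < 38 years: 46 < 38 is false
  age ≥ 27 years: 46 ≥ 27 is true
  world rank < 5512: 5354 < 5512 is true
  events in last 12 months ≤ 27: 4 ≤ 27 is true
  represents host nation: no → false
  rating > 2222: 2521 > 2222 is true
  holds a wildcard: yes → true
  career wins ≥ 338: 360 ≥ 338 is true
  federation = FIDE-A: REG == FIDE-A is false
  NOT currently suspended: no → true
  seeding points ≥ 267: 2378 ≥ 267 is true
  entry fee paid: no → false
  career wins > 272: 360 > 272 is true
  world rank ≤ 3141: 5354 ≤ 3141 is false
Combine:
[1.1.1.1] false OR true = true
[1.1.1.2] false → true (antecedent false ⇒ implication holds) = true
[1.1.1.3] true AND true = true
[1.1.1] true OR true OR true = true
[1.1.2.1.1] false AND true AND true = false
[1.1.2.1] NOT false = true
[1.1.2.2.3] true AND true = true
[1.1.2.2] true AND false AND true = false
[1.1.2] true AND false = false
[1.1] true AND false = false
[1] NOT false = true
[2] exactly-one(false, true, false) = true
[root] true AND true = true
Overall: true → qualifies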